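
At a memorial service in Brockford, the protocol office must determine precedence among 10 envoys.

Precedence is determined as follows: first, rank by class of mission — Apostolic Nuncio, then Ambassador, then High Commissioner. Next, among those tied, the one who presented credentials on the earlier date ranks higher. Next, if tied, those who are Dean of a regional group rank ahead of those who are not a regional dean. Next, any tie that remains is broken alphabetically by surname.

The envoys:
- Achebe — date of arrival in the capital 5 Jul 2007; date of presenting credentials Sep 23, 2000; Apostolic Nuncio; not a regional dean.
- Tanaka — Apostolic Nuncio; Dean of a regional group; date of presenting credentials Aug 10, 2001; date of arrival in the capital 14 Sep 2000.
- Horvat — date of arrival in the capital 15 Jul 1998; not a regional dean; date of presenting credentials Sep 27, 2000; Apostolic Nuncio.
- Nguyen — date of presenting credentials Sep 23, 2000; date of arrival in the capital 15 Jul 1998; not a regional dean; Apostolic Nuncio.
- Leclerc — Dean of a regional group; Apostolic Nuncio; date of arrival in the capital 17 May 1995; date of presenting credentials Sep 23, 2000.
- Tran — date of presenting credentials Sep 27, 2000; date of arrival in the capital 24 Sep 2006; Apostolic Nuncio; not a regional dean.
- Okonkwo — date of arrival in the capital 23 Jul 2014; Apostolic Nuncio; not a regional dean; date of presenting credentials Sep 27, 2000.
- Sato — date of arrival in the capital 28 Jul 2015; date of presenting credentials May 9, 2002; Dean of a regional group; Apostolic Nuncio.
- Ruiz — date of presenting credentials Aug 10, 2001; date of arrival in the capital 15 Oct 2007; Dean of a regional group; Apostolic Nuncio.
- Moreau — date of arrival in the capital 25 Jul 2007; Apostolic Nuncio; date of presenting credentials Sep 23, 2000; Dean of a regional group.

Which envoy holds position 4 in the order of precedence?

Nguyen

By class of mission: Leclerc, Moreau, Achebe, Nguyen, Horvat, Okonkwo, Tran, Ruiz, Tanaka and Sato (Apostolic Nuncio).
Among Leclerc, Moreau, Achebe, Nguyen, Horvat, Okonkwo, Tran, Ruiz, Tanaka and Sato, by date of presenting credentials (earlier first): Leclerc, Moreau, Achebe and Nguyen (Sep 23, 2000) before Horvat, Okonkwo and Tran (Sep 27, 2000) before Ruiz and Tanaka (Aug 10, 2001) before Sato (May 9, 2002).
Among Leclerc, Moreau, Achebe and Nguyen, Dean of a regional group before not a regional dean: Leclerc and Moreau (Dean of a regional group) before Achebe and Nguyen (not a regional dean).
Among Leclerc and Moreau, alphabetically by surname: Leclerc before Moreau.
Among Achebe and Nguyen, alphabetically by surname: Achebe before Nguyen.
Horvat, Okonkwo and Tran are each not a regional dean, so the next rule applies.
Among Horvat, Okonkwo and Tran, alphabetically by surname: Horvat before Okonkwo before Tran.
Ruiz and Tanaka are each Dean of a regional group, so the next rule applies.
Among Ruiz and Tanaka, alphabetically by surname: Ruiz before Tanaka.
Order: Leclerc, Moreau, Achebe, Nguyen, Horvat, Okonkwo, Tran, Ruiz, Tanaka, Sato.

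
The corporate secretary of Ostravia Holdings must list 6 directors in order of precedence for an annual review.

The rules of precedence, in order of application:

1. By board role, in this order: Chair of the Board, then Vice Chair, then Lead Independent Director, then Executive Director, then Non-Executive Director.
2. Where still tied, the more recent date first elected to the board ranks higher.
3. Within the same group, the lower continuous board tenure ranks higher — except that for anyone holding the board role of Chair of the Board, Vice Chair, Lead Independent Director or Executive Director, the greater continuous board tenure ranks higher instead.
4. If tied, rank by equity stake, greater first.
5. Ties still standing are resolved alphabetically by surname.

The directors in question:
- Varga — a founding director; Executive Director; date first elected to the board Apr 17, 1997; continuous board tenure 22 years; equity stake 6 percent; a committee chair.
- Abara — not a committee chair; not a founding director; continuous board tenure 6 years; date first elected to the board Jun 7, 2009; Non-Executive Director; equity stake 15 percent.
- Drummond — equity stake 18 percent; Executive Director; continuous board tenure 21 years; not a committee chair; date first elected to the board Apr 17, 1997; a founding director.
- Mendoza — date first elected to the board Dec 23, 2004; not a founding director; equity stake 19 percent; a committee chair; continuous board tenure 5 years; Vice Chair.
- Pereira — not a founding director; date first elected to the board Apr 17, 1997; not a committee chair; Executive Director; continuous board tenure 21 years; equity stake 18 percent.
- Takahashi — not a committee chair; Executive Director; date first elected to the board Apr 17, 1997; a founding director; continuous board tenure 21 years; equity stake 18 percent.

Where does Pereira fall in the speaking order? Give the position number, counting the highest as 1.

4

By board role: Mendoza (Vice Chair); then Varga, Drummond, Pereira and Takahashi (Executive Director); then Abara (Non-Executive Director).
Varga, Drummond, Pereira and Takahashi all have date first elected to the board Apr 17, 1997, so the next rule applies.
Among Varga, Drummond, Pereira and Takahashi, by continuous board tenure (higher first) (reversed rule for this group): Varga (22 years) before Drummond, Pereira and Takahashi (21 years).
Drummond, Pereira and Takahashi all have equity stake 18 percent, so the next rule applies.
Among Drummond, Pereira and Takahashi, alphabetically by surname: Drummond before Pereira before Takahashi.
Order: Mendoza, Varga, Drummond, Pereira, Takahashi, Abara. So position 4.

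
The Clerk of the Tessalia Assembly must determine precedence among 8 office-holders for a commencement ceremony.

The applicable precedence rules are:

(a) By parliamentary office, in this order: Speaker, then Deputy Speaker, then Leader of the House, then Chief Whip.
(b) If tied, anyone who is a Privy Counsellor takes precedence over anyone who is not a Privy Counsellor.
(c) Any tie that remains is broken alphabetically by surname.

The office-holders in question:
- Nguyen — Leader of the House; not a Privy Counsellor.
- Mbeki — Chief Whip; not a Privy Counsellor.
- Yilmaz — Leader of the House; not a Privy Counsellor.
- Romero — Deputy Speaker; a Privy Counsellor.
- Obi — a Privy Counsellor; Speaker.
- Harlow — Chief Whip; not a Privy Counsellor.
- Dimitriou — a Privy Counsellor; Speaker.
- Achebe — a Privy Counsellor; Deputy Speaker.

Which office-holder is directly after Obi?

Achebe

By parliamentary office: Dimitriou and Obi (Speaker); then Achebe and Romero (Deputy Speaker); then Nguyen and Yilmaz (Leader of the House); then Harlow and Mbeki (Chief Whip).
Dimitriou and Obi are each a Privy Counsellor, so the next rule applies.
Among Dimitriou and Obi, alphabetically by surname: Dimitriou before Obi.
Achebe and Romero are each a Privy Counsellor, so the next rule applies.
Among Achebe and Romero, alphabetically by surname: Achebe before Romero.
Nguyen and Yilmaz are each not a Privy Counsellor, so the next rule applies.
Among Nguyen and Yilmaz, alphabetically by surname: Nguyen before Yilmaz.
Harlow and Mbeki are each not a Privy Counsellor, so the next rule applies.
Among Harlow and Mbeki, alphabetically by surname: Harlow before Mbeki.
Order: Dimitriou, Obi, Achebe, Romero, Nguyen, Yilmaz, Harlow, Mbeki.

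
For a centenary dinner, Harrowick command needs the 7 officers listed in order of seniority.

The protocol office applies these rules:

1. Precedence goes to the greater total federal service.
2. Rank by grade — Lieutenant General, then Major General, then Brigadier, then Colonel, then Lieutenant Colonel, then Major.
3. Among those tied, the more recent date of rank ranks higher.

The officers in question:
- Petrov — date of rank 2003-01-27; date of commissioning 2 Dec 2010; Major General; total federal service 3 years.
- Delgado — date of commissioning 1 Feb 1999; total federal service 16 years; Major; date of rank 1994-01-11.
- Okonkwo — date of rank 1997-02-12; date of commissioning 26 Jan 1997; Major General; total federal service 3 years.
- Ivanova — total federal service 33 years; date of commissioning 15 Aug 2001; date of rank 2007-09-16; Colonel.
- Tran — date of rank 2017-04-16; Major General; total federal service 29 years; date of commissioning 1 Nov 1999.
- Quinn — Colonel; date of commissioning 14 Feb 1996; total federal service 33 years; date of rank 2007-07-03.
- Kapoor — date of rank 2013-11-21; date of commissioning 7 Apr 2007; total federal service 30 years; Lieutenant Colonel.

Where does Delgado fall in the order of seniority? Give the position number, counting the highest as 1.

By total federal service (higher first): Ivanova and Quinn (both 33 years); then Kapoor (30 years); then Tran (29 years); then Delgado (16 years); then Petrov and Okonkwo (both 3 years).
Ivanova and Quinn are each Colonel, so the next rule applies.
Among Ivanova and Quinn, by date of rank (later first): Ivanova (2007-09-16) before Quinn (2007-07-03).
Petrov and Okonkwo are each Major General, so the next rule applies.
Among Petrov and Okonkwo, by date of rank (later first): Petrov (2003-01-27) before Okonkwo (1997-02-12).
Order: Ivanova, Quinn, Kapoor, Tran, Delgado, Petrov, Okonkwo. So position 5.

5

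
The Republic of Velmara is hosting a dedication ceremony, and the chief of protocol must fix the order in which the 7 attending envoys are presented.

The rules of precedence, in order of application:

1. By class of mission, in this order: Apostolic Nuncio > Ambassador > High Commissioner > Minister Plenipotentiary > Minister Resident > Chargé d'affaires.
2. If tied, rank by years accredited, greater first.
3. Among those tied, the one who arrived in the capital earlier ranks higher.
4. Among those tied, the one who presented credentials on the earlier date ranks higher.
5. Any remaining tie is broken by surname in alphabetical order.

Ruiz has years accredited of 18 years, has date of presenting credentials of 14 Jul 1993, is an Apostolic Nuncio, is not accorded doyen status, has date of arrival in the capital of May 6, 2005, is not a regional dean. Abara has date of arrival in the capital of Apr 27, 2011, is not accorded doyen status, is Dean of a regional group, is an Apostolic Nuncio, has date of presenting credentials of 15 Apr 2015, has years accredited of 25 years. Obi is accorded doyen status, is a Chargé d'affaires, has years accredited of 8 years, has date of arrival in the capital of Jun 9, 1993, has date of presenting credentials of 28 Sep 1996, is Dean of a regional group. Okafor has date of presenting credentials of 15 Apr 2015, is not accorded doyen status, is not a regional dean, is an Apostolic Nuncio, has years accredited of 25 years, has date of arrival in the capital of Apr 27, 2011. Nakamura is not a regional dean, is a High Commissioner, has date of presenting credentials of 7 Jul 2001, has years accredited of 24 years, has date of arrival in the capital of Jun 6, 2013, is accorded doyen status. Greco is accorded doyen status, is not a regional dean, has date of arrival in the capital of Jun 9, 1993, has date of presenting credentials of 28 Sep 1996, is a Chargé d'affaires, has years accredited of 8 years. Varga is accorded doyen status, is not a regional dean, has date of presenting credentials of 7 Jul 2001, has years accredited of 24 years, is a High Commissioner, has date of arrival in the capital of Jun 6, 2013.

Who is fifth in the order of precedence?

Varga

By class of mission: Abara, Okafor and Ruiz (Apostolic Nuncio); then Nakamura and Varga (High Commissioner); then Greco and Obi (Chargé d'affaires).
Among Abara, Okafor and Ruiz, by years accredited (higher first): Abara and Okafor (25 years) before Ruiz (18 years).
Abara and Okafor both have date of arrival in the capital Apr 27, 2011, so the next rule applies.
Abara and Okafor both have date of presenting credentials 15 Apr 2015, so the next rule applies.
Among Abara and Okafor, alphabetically by surname: Abara before Okafor.
Nakamura and Varga both have years accredited 24 years, so the next rule applies.
Nakamura and Varga both have date of arrival in the capital Jun 6, 2013, so the next rule applies.
Nakamura and Varga both have date of presenting credentials 7 Jul 2001, so the next rule applies.
Among Nakamura and Varga, alphabetically by surname: Nakamura before Varga.
Greco and Obi both have years accredited 8 years, so the next rule applies.
Greco and Obi both have date of arrival in the capital Jun 9, 1993, so the next rule applies.
Greco and Obi both have date of presenting credentials 28 Sep 1996, so the next rule applies.
Among Greco and Obi, alphabetically by surname: Greco before Obi.
Order: Abara, Okafor, Ruiz, Nakamura, Varga, Greco, Obi.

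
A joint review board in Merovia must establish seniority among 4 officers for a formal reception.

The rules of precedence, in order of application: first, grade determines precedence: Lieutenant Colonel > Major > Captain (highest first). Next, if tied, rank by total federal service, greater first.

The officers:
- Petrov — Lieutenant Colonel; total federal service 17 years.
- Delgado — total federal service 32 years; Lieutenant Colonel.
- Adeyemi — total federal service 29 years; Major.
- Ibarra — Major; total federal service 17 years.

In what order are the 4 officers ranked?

By grade: Delgado and Petrov (Lieutenant Colonel); then Adeyemi and Ibarra (Major).
Among Delgado and Petrov, by total federal service (higher first): Delgado (32 years) before Petrov (17 years).
Among Adeyemi and Ibarra, by total federal service (higher first): Adeyemi (29 years) before Ibarra (17 years).
Full order: Delgado, Petrov, Adeyemi, Ibarra.

Delgado, Petrov, Adeyemi, Ibarra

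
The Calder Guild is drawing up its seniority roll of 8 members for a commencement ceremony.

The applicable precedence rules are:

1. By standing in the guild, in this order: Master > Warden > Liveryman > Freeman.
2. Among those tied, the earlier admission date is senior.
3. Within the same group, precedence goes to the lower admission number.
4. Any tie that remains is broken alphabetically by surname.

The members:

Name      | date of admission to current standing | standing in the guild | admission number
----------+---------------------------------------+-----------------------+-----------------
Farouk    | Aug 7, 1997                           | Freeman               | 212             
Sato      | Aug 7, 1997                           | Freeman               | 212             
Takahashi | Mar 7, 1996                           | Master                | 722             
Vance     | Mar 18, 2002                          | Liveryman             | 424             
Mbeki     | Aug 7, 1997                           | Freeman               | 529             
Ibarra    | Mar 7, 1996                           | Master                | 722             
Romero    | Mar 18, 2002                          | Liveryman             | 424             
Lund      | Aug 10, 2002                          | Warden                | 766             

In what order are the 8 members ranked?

Ibarra, Takahashi, Lund, Romero, Vance, Farouk, Sato, Mbeki

By standing in the guild: Ibarra and Takahashi (Master); then Lund (Warden); then Romero and Vance (Liveryman); then Farouk, Sato and Mbeki (Freeman).
Ibarra and Takahashi both have date of admission to current standing Mar 7, 1996, so the next rule applies.
Ibarra and Takahashi both have admission number 722, so the next rule applies.
Among Ibarra and Takahashi, alphabetically by surname: Ibarra before Takahashi.
Romero and Vance both have date of admission to current standing Mar 18, 2002, so the next rule applies.
Romero and Vance both have admission number 424, so the next rule applies.
Among Romero and Vance, alphabetically by surname: Romero before Vance.
Farouk, Sato and Mbeki all have date of admission to current standing Aug 7, 1997, so the next rule applies.
Among Farouk, Sato and Mbeki, by admission number (lower first): Farouk and Sato (212) before Mbeki (529).
Among Farouk and Sato, alphabetically by surname: Farouk before Sato.
Full order: Ibarra, Takahashi, Lund, Romero, Vance, Farouk, Sato, Mbeki.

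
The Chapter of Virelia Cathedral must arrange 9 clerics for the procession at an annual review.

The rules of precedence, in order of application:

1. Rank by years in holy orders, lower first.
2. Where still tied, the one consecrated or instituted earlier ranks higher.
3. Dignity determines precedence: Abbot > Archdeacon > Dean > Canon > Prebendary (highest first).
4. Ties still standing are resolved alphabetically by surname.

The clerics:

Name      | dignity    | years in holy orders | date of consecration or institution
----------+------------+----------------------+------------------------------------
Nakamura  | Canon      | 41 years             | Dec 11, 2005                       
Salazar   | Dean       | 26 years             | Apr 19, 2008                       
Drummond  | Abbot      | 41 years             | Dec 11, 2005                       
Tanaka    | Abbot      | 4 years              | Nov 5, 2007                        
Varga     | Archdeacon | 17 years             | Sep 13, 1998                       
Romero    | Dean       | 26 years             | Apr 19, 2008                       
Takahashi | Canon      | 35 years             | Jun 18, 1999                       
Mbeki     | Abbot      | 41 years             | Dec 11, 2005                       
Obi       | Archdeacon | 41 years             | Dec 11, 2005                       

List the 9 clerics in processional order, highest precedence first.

By years in holy orders (lower first): Tanaka (4 years); then Varga (17 years); then Romero and Salazar (both 26 years); then Takahashi (35 years); then Drummond, Mbeki, Obi and Nakamura (each 41 years).
Romero and Salazar both have date of consecration or institution Apr 19, 2008, so the next rule applies.
Romero and Salazar are each Dean, so the next rule applies.
Among Romero and Salazar, alphabetically by surname: Romero before Salazar.
Drummond, Mbeki, Obi and Nakamura all have date of consecration or institution Dec 11, 2005, so the next rule applies.
Among Drummond, Mbeki, Obi and Nakamura, by dignity: Drummond and Mbeki (Abbot) before Obi (Archdeacon) before Nakamura (Canon).
Among Drummond and Mbeki, alphabetically by surname: Drummond before Mbeki.
Full order: Tanaka, Varga, Romero, Salazar, Takahashi, Drummond, Mbeki, Obi, Nakamura.

Tanaka, Varga, Romero, Salazar, Takahashi, Drummond, Mbeki, Obi, Nakamura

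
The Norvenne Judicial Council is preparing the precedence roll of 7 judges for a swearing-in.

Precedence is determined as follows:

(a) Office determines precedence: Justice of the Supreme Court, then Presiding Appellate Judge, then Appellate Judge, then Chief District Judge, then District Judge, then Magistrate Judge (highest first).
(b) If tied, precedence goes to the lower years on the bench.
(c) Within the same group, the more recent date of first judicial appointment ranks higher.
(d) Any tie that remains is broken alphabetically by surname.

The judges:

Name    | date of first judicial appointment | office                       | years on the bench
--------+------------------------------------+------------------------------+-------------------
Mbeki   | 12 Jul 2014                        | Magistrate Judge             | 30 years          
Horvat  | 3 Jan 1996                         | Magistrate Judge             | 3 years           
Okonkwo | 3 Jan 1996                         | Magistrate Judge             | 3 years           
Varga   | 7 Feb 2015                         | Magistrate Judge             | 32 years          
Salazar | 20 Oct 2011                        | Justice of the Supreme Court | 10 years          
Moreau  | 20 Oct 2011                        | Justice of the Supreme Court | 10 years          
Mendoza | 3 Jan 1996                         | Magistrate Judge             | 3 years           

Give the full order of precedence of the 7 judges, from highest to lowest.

Moreau, Salazar, Horvat, Mendoza, Okonkwo, Mbeki, Varga

By office: Moreau and Salazar (Justice of the Supreme Court); then Horvat, Mendoza, Okonkwo, Mbeki and Varga (Magistrate Judge).
Moreau and Salazar both have years on the bench 10 years, so the next rule applies.
Moreau and Salazar both have date of first judicial appointment 20 Oct 2011, so the next rule applies.
Among Moreau and Salazar, alphabetically by surname: Moreau before Salazar.
Among Horvat, Mendoza, Okonkwo, Mbeki and Varga, by years on the bench (lower first): Horvat, Mendoza and Okonkwo (3 years) before Mbeki (30 years) before Varga (32 years).
Horvat, Mendoza and Okonkwo all have date of first judicial appointment 3 Jan 1996, so the next rule applies.
Among Horvat, Mendoza and Okonkwo, alphabetically by surname: Horvat before Mendoza before Okonkwo.
Full order: Moreau, Salazar, Horvat, Mendoza, Okonkwo, Mbeki, Varga.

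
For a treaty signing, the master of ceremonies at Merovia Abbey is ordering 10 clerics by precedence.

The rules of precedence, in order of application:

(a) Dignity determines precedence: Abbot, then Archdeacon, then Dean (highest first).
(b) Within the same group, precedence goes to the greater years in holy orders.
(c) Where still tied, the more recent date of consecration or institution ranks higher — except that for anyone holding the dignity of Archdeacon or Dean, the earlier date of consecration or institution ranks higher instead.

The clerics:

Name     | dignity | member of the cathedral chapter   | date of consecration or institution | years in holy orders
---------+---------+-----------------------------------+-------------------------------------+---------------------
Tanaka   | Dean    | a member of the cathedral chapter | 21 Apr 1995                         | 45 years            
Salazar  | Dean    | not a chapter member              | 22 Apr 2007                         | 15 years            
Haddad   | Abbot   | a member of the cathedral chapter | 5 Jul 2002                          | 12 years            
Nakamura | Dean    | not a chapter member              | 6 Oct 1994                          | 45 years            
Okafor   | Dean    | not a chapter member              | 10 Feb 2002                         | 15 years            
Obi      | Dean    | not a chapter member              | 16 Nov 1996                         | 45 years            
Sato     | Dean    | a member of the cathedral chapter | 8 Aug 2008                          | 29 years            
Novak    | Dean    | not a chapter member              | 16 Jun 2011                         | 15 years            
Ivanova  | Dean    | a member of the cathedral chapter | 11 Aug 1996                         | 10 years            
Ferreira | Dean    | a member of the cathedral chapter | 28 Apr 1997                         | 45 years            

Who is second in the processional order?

Nakamura

By dignity: Haddad (Abbot); then Nakamura, Tanaka, Obi, Ferreira, Sato, Okafor, Salazar, Novak and Ivanova (Dean).
Among Nakamura, Tanaka, Obi, Ferreira, Sato, Okafor, Salazar, Novak and Ivanova, by years in holy orders (higher first): Nakamura, Tanaka, Obi and Ferreira (45 years) before Sato (29 years) before Okafor, Salazar and Novak (15 years) before Ivanova (10 years).
Among Nakamura, Tanaka, Obi and Ferreira, by date of consecration or institution (earlier first) (reversed rule for this group): Nakamura (6 Oct 1994) before Tanaka (21 Apr 1995) before Obi (16 Nov 1996) before Ferreira (28 Apr 1997).
Among Okafor, Salazar and Novak, by date of consecration or institution (earlier first) (reversed rule for this group): Okafor (10 Feb 2002) before Salazar (22 Apr 2007) before Novak (16 Jun 2011).
Order: Haddad, Nakamura, Tanaka, Obi, Ferreira, Sato, Okafor, Salazar, Novak, Ivanova.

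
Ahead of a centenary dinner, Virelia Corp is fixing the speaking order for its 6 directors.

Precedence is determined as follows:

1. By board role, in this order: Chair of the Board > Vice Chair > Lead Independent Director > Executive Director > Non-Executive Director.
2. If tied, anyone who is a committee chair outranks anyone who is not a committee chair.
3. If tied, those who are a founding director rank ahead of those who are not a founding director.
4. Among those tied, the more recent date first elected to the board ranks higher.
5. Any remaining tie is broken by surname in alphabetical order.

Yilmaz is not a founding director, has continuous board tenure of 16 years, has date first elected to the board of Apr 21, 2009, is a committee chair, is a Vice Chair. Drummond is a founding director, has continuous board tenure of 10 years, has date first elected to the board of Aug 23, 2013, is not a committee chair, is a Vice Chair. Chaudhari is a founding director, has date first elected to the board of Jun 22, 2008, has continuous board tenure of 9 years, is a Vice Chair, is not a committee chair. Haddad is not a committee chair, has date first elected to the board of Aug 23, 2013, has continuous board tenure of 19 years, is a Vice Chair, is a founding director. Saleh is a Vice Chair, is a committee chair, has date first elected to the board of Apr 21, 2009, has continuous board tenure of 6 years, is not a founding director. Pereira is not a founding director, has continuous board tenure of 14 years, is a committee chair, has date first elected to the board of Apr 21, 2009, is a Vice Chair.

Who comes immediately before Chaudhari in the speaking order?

Haddad

By board role: Pereira, Saleh, Yilmaz, Drummond, Haddad and Chaudhari (Vice Chair).
Among Pereira, Saleh, Yilmaz, Drummond, Haddad and Chaudhari, a committee chair before not a committee chair: Pereira, Saleh and Yilmaz (a committee chair) before Drummond, Haddad and Chaudhari (not a committee chair).
Pereira, Saleh and Yilmaz are each not a founding director, so the next rule applies.
Pereira, Saleh and Yilmaz all have date first elected to the board Apr 21, 2009, so the next rule applies.
Among Pereira, Saleh and Yilmaz, alphabetically by surname: Pereira before Saleh before Yilmaz.
Drummond, Haddad and Chaudhari are each a founding director, so the next rule applies.
Among Drummond, Haddad and Chaudhari, by date first elected to the board (later first): Drummond and Haddad (Aug 23, 2013) before Chaudhari (Jun 22, 2008).
Among Drummond and Haddad, alphabetically by surname: Drummond before Haddad.
Order: Pereira, Saleh, Yilmaz, Drummond, Haddad, Chaudhari.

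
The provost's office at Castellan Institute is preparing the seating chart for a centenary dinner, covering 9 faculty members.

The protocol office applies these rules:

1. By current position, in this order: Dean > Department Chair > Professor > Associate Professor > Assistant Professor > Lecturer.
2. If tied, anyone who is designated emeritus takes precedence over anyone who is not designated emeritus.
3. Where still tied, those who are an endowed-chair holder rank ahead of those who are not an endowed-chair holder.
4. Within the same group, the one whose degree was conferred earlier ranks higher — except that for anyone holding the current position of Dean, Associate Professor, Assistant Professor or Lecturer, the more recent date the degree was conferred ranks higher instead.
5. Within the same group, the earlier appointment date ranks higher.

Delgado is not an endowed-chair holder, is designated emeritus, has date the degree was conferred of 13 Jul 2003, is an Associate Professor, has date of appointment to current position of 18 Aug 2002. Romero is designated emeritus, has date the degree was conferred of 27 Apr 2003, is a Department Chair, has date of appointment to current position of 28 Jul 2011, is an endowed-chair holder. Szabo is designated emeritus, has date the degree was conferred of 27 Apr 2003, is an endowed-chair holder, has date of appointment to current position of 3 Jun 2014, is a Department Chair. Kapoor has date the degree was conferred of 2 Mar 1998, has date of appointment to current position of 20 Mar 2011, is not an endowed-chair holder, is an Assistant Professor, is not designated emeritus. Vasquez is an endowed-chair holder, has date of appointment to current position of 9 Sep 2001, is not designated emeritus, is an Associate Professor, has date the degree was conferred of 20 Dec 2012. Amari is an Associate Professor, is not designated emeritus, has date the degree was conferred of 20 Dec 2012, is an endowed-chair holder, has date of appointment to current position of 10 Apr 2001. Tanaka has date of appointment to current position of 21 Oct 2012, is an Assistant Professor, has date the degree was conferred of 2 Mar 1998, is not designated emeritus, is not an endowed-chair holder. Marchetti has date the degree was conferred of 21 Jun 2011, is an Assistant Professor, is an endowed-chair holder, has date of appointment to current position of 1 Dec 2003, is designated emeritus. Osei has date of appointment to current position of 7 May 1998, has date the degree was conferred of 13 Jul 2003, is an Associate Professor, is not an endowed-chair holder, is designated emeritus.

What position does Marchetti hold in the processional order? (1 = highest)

By current position: Romero and Szabo (Department Chair); then Osei, Delgado, Amari and Vasquez (Associate Professor); then Marchetti, Kapoor and Tanaka (Assistant Professor).
Romero and Szabo are each designated emeritus, so the next rule applies.
Romero and Szabo are each an endowed-chair holder, so the next rule applies.
Romero and Szabo both have date the degree was conferred 27 Apr 2003, so the next rule applies.
Among Romero and Szabo, by date of appointment to current position (earlier first): Romero (28 Jul 2011) before Szabo (3 Jun 2014).
Among Osei, Delgado, Amari and Vasquez, designated emeritus before not designated emeritus: Osei and Delgado (designated emeritus) before Amari and Vasquez (not designated emeritus).
Osei and Delgado are each not an endowed-chair holder, so the next rule applies.
Osei and Delgado both have date the degree was conferred 13 Jul 2003, so the next rule applies.
Among Osei and Delgado, by date of appointment to current position (earlier first): Osei (7 May 1998) before Delgado (18 Aug 2002).
Amari and Vasquez are each an endowed-chair holder, so the next rule applies.
Amari and Vasquez both have date the degree was conferred 20 Dec 2012, so the next rule applies.
Among Amari and Vasquez, by date of appointment to current position (earlier first): Amari (10 Apr 2001) before Vasquez (9 Sep 2001).
Among Marchetti, Kapoor and Tanaka, designated emeritus before not designated emeritus: Marchetti (designated emeritus) before Kapoor and Tanaka (not designated emeritus).
Kapoor and Tanaka are each not an endowed-chair holder, so the next rule applies.
Kapoor and Tanaka both have date the degree was conferred 2 Mar 1998, so the next rule applies.
Among Kapoor and Tanaka, by date of appointment to current position (earlier first): Kapoor (20 Mar 2011) before Tanaka (21 Oct 2012).
Order: Romero, Szabo, Osei, Delgado, Amari, Vasquez, Marchetti, Kapoor, Tanaka. So position 7.

7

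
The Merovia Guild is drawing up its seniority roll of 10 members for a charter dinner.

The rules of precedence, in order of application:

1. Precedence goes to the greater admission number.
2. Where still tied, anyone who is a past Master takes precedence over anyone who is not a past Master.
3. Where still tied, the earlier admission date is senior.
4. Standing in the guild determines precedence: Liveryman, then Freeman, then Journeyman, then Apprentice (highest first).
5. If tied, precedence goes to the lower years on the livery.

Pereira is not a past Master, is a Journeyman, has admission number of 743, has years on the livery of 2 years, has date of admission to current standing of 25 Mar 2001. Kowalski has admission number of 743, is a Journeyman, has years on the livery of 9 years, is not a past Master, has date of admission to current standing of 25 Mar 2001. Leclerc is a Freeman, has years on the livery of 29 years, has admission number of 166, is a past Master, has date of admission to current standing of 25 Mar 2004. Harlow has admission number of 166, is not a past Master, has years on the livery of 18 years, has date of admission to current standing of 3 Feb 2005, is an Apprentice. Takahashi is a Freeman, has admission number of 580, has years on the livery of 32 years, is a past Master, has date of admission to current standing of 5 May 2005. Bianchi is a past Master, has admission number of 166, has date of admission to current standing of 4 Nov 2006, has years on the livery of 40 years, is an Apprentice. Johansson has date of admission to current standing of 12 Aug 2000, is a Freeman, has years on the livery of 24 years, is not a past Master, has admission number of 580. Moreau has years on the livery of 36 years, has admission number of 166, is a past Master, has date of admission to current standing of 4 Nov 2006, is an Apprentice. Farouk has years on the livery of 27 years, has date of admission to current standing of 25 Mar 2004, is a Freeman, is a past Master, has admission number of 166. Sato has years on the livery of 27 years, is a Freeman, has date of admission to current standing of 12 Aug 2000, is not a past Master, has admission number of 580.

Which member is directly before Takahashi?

By admission number (higher first): Pereira and Kowalski (both 743); then Takahashi, Johansson and Sato (each 580); then Farouk, Leclerc, Moreau, Bianchi and Harlow (each 166).
Pereira and Kowalski are each not a past Master, so the next rule applies.
Pereira and Kowalski both have date of admission to current standing 25 Mar 2001, so the next rule applies.
Pereira and Kowalski are each Journeyman, so the next rule applies.
Among Pereira and Kowalski, by years on the livery (lower first): Pereira (2 years) before Kowalski (9 years).
Among Takahashi, Johansson and Sato, a past Master before not a past Master: Takahashi (a past Master) before Johansson and Sato (not a past Master).
Johansson and Sato both have date of admission to current standing 12 Aug 2000, so the next rule applies.
Johansson and Sato are each Freeman, so the next rule applies.
Among Johansson and Sato, by years on the livery (lower first): Johansson (24 years) before Sato (27 years).
Among Farouk, Leclerc, Moreau, Bianchi and Harlow, a past Master before not a past Master: Farouk, Leclerc, Moreau and Bianchi (a past Master) before Harlow (not a past Master).
Among Farouk, Leclerc, Moreau and Bianchi, by date of admission to current standing (earlier first): Farouk and Leclerc (25 Mar 2004) before Moreau and Bianchi (4 Nov 2006).
Farouk and Leclerc are each Freeman, so the next rule applies.
Among Farouk and Leclerc, by years on the livery (lower first): Farouk (27 years) before Leclerc (29 years).
Moreau and Bianchi are each Apprentice, so the next rule applies.
Among Moreau and Bianchi, by years on the livery (lower first): Moreau (36 years) before Bianchi (40 years).
Order: Pereira, Kowalski, Takahashi, Johansson, Sato, Farouk, Leclerc, Moreau, Bianchi, Harlow.

Kowalski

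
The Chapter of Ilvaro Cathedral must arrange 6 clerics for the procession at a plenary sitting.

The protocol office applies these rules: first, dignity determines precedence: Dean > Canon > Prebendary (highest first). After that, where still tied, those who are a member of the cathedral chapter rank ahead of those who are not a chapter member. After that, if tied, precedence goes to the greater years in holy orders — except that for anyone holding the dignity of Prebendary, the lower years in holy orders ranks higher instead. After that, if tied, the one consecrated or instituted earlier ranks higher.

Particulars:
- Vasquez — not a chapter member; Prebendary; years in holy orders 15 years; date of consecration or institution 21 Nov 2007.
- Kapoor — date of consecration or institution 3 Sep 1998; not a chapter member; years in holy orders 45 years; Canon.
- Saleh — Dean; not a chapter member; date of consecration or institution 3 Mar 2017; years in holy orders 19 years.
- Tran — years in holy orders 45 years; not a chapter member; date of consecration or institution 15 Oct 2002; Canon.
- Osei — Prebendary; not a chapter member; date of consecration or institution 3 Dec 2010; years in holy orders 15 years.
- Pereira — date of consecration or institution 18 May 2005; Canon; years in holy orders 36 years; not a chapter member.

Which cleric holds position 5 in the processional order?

Vasquez

By dignity: Saleh (Dean); then Kapoor, Tran and Pereira (Canon); then Vasquez and Osei (Prebendary).
Kapoor, Tran and Pereira are each not a chapter member, so the next rule applies.
Among Kapoor, Tran and Pereira, by years in holy orders (higher first): Kapoor and Tran (45 years) before Pereira (36 years).
Among Kapoor and Tran, by date of consecration or institution (earlier first): Kapoor (3 Sep 1998) before Tran (15 Oct 2002).
Vasquez and Osei are each not a chapter member, so the next rule applies.
Vasquez and Osei both have years in holy orders 15 years, so the next rule applies.
Among Vasquez and Osei, by date of consecration or institution (earlier first): Vasquez (21 Nov 2007) before Osei (3 Dec 2010).
Order: Saleh, Kapoor, Tran, Pereira, Vasquez, Osei.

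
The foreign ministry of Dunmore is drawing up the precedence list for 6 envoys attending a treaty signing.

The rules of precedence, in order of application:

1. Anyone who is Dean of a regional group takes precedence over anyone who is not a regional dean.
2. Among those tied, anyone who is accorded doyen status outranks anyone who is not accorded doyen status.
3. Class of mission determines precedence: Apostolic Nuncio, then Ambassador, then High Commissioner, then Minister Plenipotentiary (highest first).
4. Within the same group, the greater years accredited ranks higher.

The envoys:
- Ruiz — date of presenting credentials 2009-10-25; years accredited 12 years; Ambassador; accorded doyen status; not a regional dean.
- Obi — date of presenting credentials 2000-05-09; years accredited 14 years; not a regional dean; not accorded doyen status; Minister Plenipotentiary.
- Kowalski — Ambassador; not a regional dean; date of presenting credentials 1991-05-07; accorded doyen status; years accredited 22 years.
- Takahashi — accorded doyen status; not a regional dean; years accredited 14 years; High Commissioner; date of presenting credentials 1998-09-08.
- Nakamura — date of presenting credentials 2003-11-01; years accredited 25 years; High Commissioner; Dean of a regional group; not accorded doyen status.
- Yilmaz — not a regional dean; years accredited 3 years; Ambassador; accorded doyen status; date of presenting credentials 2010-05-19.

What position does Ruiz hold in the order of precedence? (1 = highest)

3

By the first rule: Nakamura (Dean of a regional group); then Kowalski, Ruiz, Yilmaz, Takahashi and Obi (each not a regional dean).
Among Kowalski, Ruiz, Yilmaz, Takahashi and Obi, accorded doyen status before not accorded doyen status: Kowalski, Ruiz, Yilmaz and Takahashi (accorded doyen status) before Obi (not accorded doyen status).
Among Kowalski, Ruiz, Yilmaz and Takahashi, by class of mission: Kowalski, Ruiz and Yilmaz (Ambassador) before Takahashi (High Commissioner).
Among Kowalski, Ruiz and Yilmaz, by years accredited (higher first): Kowalski (22 years) before Ruiz (12 years) before Yilmaz (3 years).
Order: Nakamura, Kowalski, Ruiz, Yilmaz, Takahashi, Obi. So position 3.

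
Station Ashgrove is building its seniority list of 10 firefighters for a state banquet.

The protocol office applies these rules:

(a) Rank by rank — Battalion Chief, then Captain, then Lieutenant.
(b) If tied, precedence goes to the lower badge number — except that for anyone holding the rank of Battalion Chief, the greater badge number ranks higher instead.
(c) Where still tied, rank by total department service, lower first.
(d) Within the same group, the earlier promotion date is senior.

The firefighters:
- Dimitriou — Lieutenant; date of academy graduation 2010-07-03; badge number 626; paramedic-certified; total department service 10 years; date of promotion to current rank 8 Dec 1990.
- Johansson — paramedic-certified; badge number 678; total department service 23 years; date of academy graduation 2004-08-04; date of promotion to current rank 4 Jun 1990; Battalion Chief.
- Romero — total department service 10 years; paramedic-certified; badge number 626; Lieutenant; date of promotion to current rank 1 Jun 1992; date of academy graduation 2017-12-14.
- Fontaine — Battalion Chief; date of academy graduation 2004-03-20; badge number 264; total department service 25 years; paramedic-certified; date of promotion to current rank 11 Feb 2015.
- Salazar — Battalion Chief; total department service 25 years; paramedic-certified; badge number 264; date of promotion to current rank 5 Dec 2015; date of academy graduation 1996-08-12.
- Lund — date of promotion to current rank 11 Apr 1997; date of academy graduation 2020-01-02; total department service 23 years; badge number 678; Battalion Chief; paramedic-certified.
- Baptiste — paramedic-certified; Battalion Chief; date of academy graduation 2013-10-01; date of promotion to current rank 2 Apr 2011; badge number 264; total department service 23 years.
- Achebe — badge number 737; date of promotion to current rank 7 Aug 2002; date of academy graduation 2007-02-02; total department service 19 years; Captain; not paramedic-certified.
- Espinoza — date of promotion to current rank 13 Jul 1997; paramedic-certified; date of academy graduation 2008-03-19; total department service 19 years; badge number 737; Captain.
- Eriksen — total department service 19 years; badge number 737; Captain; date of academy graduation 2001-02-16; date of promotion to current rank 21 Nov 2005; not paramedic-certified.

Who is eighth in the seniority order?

Eriksen

By rank: Johansson, Lund, Baptiste, Fontaine and Salazar (Battalion Chief); then Espinoza, Achebe and Eriksen (Captain); then Dimitriou and Romero (Lieutenant).
Among Johansson, Lund, Baptiste, Fontaine and Salazar, by badge number (higher first) (reversed rule for this group): Johansson and Lund (678) before Baptiste, Fontaine and Salazar (264).
Johansson and Lund both have total department service 23 years, so the next rule applies.
Among Johansson and Lund, by date of promotion to current rank (earlier first): Johansson (4 Jun 1990) before Lund (11 Apr 1997).
Among Baptiste, Fontaine and Salazar, by total department service (lower first): Baptiste (23 years) before Fontaine and Salazar (25 years).
Among Fontaine and Salazar, by date of promotion to current rank (earlier first): Fontaine (11 Feb 2015) before Salazar (5 Dec 2015).
Espinoza, Achebe and Eriksen all have badge number 737, so the next rule applies.
Espinoza, Achebe and Eriksen all have total department service 19 years, so the next rule applies.
Among Espinoza, Achebe and Eriksen, by date of promotion to current rank (earlier first): Espinoza (13 Jul 1997) before Achebe (7 Aug 2002) before Eriksen (21 Nov 2005).
Dimitriou and Romero both have badge number 626, so the next rule applies.
Dimitriou and Romero both have total department service 10 years, so the next rule applies.
Among Dimitriou and Romero, by date of promotion to current rank (earlier first): Dimitriou (8 Dec 1990) before Romero (1 Jun 1992).
Order: Johansson, Lund, Baptiste, Fontaine, Salazar, Espinoza, Achebe, Eriksen, Dimitriou, Romero.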